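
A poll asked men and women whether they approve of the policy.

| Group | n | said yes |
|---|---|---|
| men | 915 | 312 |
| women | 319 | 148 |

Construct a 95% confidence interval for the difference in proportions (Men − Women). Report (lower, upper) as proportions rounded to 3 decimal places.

Sample proportions: 312/915 = 0.3410, 148/319 = 0.4639.
Each SE is √(p̂(1−p̂)/n): √(0.3410·0.6590/915) = 0.01567 and √(0.4639·0.5361/319) = 0.02792.
SE(p̂₁ − p̂₂) = √(SE₁² + SE₂²) = √(0.0002455489 + 0.0007795264) = 0.03202, since the two samples are independent.
At 95% confidence z* = 1.960; margin = 1.960 × 0.03202 = 0.06276.
The difference is 0.3410 − 0.4639 = -0.1229, so the interval is -0.1229 ± 0.06276 = (-0.186, -0.060).

(-0.186, -0.060)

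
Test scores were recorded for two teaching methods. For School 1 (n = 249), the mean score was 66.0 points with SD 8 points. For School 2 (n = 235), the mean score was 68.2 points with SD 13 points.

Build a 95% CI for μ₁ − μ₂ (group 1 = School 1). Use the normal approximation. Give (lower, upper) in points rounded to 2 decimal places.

(-4.14, -0.26)

Standard errors of each mean: 8/√249 = 0.5070 and 13/√235 = 0.8480.
SE(x̄₁ − x̄₂) = √(0.5070² + 0.8480²) = 0.9880 for independent samples with unequal variances.
With z* = 1.960, the margin is 1.960 × 0.9880 = 1.9365.
x̄₁ − x̄₂ = 66.0 − 68.2 = -2.2000; the interval is -2.2000 ± 1.9365 = (-4.14, -0.26).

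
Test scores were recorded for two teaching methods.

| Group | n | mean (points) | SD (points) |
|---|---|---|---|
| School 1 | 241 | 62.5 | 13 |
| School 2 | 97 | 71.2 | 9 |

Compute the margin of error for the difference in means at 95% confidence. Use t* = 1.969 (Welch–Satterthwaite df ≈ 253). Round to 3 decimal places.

Per-group SEs: s₁/√n₁ = 13/√241 = 0.8374, s₂/√n₂ = 9/√97 = 0.9138.
Unpooled SE of the difference: √(0.70123876 + 0.83503044) = 1.2395.
Margin of error = t* · SE = 1.969 × 1.2395 = 2.4406.

2.441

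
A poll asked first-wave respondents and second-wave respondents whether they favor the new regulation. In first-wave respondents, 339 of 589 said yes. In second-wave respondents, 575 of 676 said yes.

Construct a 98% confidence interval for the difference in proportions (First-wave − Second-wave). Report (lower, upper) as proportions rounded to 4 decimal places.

(-0.3321, -0.2179)

p̂₁ = 339/589 = 0.5756 and p̂₂ = 575/676 = 0.8506.
SE₁ = √(p̂₁(1−p̂₁)/n₁) = √(0.5756·0.4244/589) = 0.02037; SE₂ = √(0.8506·0.1494/676) = 0.01371.
Independent samples: SE of the difference = √(SE₁² + SE₂²) = √(0.0004149369 + 0.0001879641) = 0.02455.
z* for 98% confidence is 2.326, so the margin of error is 2.326 × 0.02455 = 0.05710.
Point estimate p̂₁ − p̂₂ = 0.5756 − 0.8506 = -0.2750.
-0.2750 ± 0.05710 → (-0.3321, -0.2179).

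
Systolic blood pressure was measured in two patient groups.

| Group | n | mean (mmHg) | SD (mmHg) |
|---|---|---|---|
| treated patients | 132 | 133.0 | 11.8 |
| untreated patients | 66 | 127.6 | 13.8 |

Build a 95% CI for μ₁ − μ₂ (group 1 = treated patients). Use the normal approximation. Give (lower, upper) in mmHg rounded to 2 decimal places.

Standard errors of each mean: 11.8/√132 = 1.0271 and 13.8/√66 = 1.6987.
SE(x̄₁ − x̄₂) = √(1.0271² + 1.6987²) = 1.9851 for independent samples with unequal variances.
With z* = 1.960, the margin is 1.960 × 1.9851 = 3.8908.
x̄₁ − x̄₂ = 133.0 − 127.6 = 5.4000; the interval is 5.4000 ± 3.8908 = (1.51, 9.29).

(1.51, 9.29)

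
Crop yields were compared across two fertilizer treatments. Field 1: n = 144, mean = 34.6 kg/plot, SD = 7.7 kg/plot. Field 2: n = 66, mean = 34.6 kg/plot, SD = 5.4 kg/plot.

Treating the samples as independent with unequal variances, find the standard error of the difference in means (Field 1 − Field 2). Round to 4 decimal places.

SE₁ = s₁/√n₁ = 7.7/√144 = 0.6417; SE₂ = 5.4/√66 = 0.6647.
Independent samples, unequal variances: SE_diff = √(SE₁² + SE₂²) = √(0.41177889 + 0.44182609) = 0.9239.

0.9239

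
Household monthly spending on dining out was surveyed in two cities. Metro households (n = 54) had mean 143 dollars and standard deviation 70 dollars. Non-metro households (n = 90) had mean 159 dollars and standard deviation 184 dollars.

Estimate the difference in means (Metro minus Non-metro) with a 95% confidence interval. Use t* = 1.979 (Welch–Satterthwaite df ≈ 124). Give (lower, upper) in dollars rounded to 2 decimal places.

(-58.76, 26.76)

Per-group SEs: s₁/√n₁ = 70/√54 = 9.5258, s₂/√n₂ = 184/√90 = 19.3953.
Unpooled SE of the difference: √(90.74086564 + 376.17766209) = 21.6083.
Margin of error = t* · SE = 1.979 × 21.6083 = 42.7628.
x̄₁ − x̄₂ = 143 − 159 = -16.0000.
CI: -16.0000 ± 42.7628 = (-58.76, 26.76).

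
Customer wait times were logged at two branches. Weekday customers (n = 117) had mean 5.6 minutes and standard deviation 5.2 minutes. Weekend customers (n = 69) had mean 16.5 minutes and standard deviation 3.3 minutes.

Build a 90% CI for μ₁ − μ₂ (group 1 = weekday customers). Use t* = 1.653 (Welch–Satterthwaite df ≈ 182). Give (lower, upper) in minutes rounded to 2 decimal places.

(-11.93, -9.87)

Standard errors of each mean: 5.2/√117 = 0.4807 and 3.3/√69 = 0.3973.
SE(x̄₁ − x̄₂) = √(0.4807² + 0.3973²) = 0.6236 for independent samples with unequal variances.
With t* = 1.653, the margin is 1.653 × 0.6236 = 1.0308.
x̄₁ − x̄₂ = 5.6 − 16.5 = -10.9000; the interval is -10.9000 ± 1.0308 = (-11.93, -9.87).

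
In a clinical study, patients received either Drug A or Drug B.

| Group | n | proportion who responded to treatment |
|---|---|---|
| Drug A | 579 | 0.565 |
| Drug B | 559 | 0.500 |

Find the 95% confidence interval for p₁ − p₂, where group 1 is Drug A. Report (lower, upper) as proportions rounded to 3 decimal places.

SE₁ = √(p̂₁(1−p̂₁)/n₁) = √(0.5650·0.4350/579) = 0.02060; SE₂ = √(0.5000·0.5000/559) = 0.02115.
Independent samples: SE of the difference = √(SE₁² + SE₂²) = √(0.00042436 + 0.0004473225) = 0.02952.
z* for 95% confidence is 1.960, so the margin of error is 1.960 × 0.02952 = 0.05786.
Point estimate p̂₁ − p̂₂ = 0.5650 − 0.5000 = 0.0650.
0.0650 ± 0.05786 → (0.007, 0.123).

(0.007, 0.123)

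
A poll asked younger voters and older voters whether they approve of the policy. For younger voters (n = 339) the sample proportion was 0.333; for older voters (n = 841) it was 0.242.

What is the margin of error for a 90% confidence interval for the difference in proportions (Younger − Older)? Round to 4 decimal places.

0.0486

The two standard errors are √(0.3330×0.6670/339) = 0.02560 and √(0.2420×0.7580/841) = 0.01477.
Because the samples are independent, SE_diff = √(0.02560² + 0.01477²) = 0.02956.
Using z* = 1.645 for 90%, ME = 1.645 × 0.02956 = 0.04863.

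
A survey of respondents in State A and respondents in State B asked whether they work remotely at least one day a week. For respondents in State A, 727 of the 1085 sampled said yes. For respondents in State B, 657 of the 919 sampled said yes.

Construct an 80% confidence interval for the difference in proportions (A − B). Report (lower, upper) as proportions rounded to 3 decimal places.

Sample proportions: 727/1085 = 0.6700, 657/919 = 0.7149.
Each SE is √(p̂(1−p̂)/n): √(0.6700·0.3300/1085) = 0.01428 and √(0.7149·0.2851/919) = 0.01489.
SE(p̂₁ − p̂₂) = √(SE₁² + SE₂²) = √(0.0002039184 + 0.0002217121) = 0.02063, since the two samples are independent.
At 80% confidence z* = 1.282; margin = 1.282 × 0.02063 = 0.02645.
The difference is 0.6700 − 0.7149 = -0.0449, so the interval is -0.0449 ± 0.02645 = (-0.071, -0.018).

(-0.071, -0.018)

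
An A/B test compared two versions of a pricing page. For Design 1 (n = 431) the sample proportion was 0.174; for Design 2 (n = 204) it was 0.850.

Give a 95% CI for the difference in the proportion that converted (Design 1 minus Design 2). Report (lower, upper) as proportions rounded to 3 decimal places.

(-0.737, -0.615)

SE₁ = √(p̂₁(1−p̂₁)/n₁) = √(0.1740·0.8260/431) = 0.01826; SE₂ = √(0.8500·0.1500/204) = 0.02500.
Independent samples: SE of the difference = √(SE₁² + SE₂²) = √(0.0003334276 + 0.000625) = 0.03096.
z* for 95% confidence is 1.960, so the margin of error is 1.960 × 0.03096 = 0.06068.
Point estimate p̂₁ − p̂₂ = 0.1740 − 0.8500 = -0.6760.
-0.6760 ± 0.06068 → (-0.737, -0.615).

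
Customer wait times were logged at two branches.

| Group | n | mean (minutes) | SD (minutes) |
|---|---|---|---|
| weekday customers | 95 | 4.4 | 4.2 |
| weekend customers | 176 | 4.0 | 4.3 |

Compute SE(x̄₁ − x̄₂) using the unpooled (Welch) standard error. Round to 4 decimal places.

Per-group SEs: s₁/√n₁ = 4.2/√95 = 0.4309, s₂/√n₂ = 4.3/√176 = 0.3241.
Unpooled SE of the difference: √(0.18567481 + 0.10504081) = 0.5392.

0.5392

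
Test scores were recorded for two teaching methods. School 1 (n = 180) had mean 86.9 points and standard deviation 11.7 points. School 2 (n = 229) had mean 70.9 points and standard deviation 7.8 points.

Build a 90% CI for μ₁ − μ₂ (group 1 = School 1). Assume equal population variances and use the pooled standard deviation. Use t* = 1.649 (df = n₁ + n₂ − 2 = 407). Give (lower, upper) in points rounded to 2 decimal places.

(14.41, 17.59)

Pooled variance s_p² = [179·11.7² + 228·7.8²] / (180+229−2) = 94.2871, so s_p = 9.7102.
SE_diff = s_p·√(1/n₁ + 1/n₂) = 9.7102·√(1/180 + 1/229) = 0.9672.
t* = 1.649; margin = 1.649 × 0.9672 = 1.5949.
Difference = 86.9 − 70.9 = 16.0000.
16.0000 ± 1.5949 → (14.41, 17.59).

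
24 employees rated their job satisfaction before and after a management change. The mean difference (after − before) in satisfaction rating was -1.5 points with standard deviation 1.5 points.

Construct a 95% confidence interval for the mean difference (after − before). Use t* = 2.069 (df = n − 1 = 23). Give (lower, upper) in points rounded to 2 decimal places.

This is a matched-pairs design, so SE = s_d/√n = 1.5/√24 = 0.3062.
Margin = 2.069 × 0.3062 = 0.6335; the interval is -1.5 ± 0.6335 = (-2.13, -0.87).

(-2.13, -0.87)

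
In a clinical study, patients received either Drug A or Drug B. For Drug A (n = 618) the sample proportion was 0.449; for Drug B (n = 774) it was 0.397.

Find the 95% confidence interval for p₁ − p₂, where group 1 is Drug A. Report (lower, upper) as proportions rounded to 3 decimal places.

(0.000, 0.104)

The two standard errors are √(0.4490×0.5510/618) = 0.02001 and √(0.3970×0.6030/774) = 0.01759.
Because the samples are independent, SE_diff = √(0.02001² + 0.01759²) = 0.02664.
Using z* = 1.960 for 95%, ME = 1.960 × 0.02664 = 0.05221.
p̂₁ − p̂₂ = 0.0520; interval 0.0520 ± 0.05221 gives (0.000, 0.104).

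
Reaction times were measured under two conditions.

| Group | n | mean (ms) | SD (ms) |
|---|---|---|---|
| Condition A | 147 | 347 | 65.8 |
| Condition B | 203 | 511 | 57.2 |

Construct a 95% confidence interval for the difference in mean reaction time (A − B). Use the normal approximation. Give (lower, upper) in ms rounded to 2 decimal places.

(-177.23, -150.77)

Per-group SEs: s₁/√n₁ = 65.8/√147 = 5.4271, s₂/√n₂ = 57.2/√203 = 4.0147.
Unpooled SE of the difference: √(29.45341441 + 16.11781609) = 6.7506.
Margin of error = z* · SE = 1.960 × 6.7506 = 13.2312.
x̄₁ − x̄₂ = 347 − 511 = -164.0000.
CI: -164.0000 ± 13.2312 = (-177.23, -150.77).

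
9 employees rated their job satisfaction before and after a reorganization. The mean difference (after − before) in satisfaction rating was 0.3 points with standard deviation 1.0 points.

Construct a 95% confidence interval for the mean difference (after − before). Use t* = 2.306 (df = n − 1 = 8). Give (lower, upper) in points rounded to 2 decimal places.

(-0.47, 1.07)

Paired design: SE = s_d/√n = 1.0/√9 = 0.3333.
t* = 2.306; margin of error = 2.306 × 0.3333 = 0.7686.
0.3 ± 0.7686 → (-0.47, 1.07).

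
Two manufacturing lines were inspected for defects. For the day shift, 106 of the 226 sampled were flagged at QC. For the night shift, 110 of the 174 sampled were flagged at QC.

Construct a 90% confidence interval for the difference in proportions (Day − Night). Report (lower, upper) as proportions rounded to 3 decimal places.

First, p̂₁ = 106/226 = 0.4690; p̂₂ = 110/174 = 0.6322.
The two standard errors are √(0.4690×0.5310/226) = 0.03320 and √(0.6322×0.3678/174) = 0.03656.
Because the samples are independent, SE_diff = √(0.03320² + 0.03656²) = 0.04938.
Using z* = 1.645 for 90%, ME = 1.645 × 0.04938 = 0.08123.
p̂₁ − p̂₂ = -0.1632; interval -0.1632 ± 0.08123 gives (-0.244, -0.082).

(-0.244, -0.082)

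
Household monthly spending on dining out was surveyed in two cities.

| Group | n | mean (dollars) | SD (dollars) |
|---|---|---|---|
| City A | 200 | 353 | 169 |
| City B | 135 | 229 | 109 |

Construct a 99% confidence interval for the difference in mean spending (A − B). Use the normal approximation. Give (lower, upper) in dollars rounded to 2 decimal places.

Per-group SEs: s₁/√n₁ = 169/√200 = 11.9501, s₂/√n₂ = 109/√135 = 9.3812.
Unpooled SE of the difference: √(142.80489001 + 88.00691344) = 15.1925.
Margin of error = z* · SE = 2.576 × 15.1925 = 39.1359.
x̄₁ − x̄₂ = 353 − 229 = 124.0000.
CI: 124.0000 ± 39.1359 = (84.86, 163.14).

(84.86, 163.14)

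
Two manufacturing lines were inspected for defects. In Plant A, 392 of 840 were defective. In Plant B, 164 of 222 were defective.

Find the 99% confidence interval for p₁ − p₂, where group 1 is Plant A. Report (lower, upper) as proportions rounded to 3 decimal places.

(-0.360, -0.184)

p̂₁ = 392/840 = 0.4667 and p̂₂ = 164/222 = 0.7387.
SE₁ = √(p̂₁(1−p̂₁)/n₁) = √(0.4667·0.5333/840) = 0.01721; SE₂ = √(0.7387·0.2613/222) = 0.02949.
Independent samples: SE of the difference = √(SE₁² + SE₂²) = √(0.0002961841 + 0.0008696601) = 0.03414.
z* for 99% confidence is 2.576, so the margin of error is 2.576 × 0.03414 = 0.08794.
Point estimate p̂₁ − p̂₂ = 0.4667 − 0.7387 = -0.2720.
-0.2720 ± 0.08794 → (-0.360, -0.184).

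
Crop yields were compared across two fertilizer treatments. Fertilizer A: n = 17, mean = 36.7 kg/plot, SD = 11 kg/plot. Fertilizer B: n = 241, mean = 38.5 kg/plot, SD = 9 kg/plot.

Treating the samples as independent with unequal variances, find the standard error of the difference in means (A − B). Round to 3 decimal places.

Standard errors of each mean: 11/√17 = 2.6679 and 9/√241 = 0.5797.
SE(x̄₁ − x̄₂) = √(2.6679² + 0.5797²) = 2.7302 for independent samples with unequal variances.

2.730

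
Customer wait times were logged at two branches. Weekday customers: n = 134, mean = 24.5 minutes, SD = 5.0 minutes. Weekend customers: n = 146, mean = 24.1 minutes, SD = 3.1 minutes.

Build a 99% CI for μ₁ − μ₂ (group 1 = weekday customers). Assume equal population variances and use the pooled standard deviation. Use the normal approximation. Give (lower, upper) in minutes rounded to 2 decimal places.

s_p = √[((n₁−1)s₁² + (n₂−1)s₂²)/(n₁+n₂−2)] = √[(133·5.0² + 145·3.1²)/278] = 4.1198.
SE = 4.1198·√(1/134 + 1/146) = 0.4929.
With z* = 2.576, margin = 2.576 × 0.4929 = 1.2697.
x̄₁ − x̄₂ = 24.5 − 24.1 = 0.4000; interval 0.4000 ± 1.2697 = (-0.87, 1.67).

(-0.87, 1.67)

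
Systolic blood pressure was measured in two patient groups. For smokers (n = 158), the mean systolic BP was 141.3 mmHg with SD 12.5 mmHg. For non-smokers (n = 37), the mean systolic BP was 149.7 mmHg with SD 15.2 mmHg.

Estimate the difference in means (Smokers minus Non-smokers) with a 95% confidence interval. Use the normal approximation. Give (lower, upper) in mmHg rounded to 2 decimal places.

Per-group SEs: s₁/√n₁ = 12.5/√158 = 0.9944, s₂/√n₂ = 15.2/√37 = 2.4989.
Unpooled SE of the difference: √(0.98883136 + 6.24450121) = 2.6895.
Margin of error = z* · SE = 1.960 × 2.6895 = 5.2714.
x̄₁ − x̄₂ = 141.3 − 149.7 = -8.4000.
CI: -8.4000 ± 5.2714 = (-13.67, -3.13).

(-13.67, -3.13)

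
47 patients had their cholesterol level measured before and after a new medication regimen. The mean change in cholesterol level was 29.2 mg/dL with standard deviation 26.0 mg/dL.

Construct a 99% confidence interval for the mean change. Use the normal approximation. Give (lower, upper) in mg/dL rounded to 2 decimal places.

Paired design: SE = s_d/√n = 26.0/√47 = 3.7925.
z* = 2.576; margin of error = 2.576 × 3.7925 = 9.7695.
29.2 ± 9.7695 → (19.43, 38.97).

(19.43, 38.97)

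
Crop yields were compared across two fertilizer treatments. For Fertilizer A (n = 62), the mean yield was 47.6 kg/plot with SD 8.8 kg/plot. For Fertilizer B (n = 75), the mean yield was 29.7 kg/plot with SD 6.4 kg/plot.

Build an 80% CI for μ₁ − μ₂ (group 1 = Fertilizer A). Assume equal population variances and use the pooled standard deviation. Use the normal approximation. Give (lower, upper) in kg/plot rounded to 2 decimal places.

s_p = √[((n₁−1)s₁² + (n₂−1)s₂²)/(n₁+n₂−2)] = √[(61·8.8² + 74·6.4²)/135] = 7.5792.
SE = 7.5792·√(1/62 + 1/75) = 1.3009.
With z* = 1.282, margin = 1.282 × 1.3009 = 1.6678.
x̄₁ − x̄₂ = 47.6 − 29.7 = 17.9000; interval 17.9000 ± 1.6678 = (16.23, 19.57).

(16.23, 19.57)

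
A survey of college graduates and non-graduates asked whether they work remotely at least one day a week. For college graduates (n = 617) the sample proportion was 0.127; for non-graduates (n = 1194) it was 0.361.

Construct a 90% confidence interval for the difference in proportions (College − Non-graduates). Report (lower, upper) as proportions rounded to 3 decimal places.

(-0.266, -0.202)

SE₁ = √(p̂₁(1−p̂₁)/n₁) = √(0.1270·0.8730/617) = 0.01340; SE₂ = √(0.3610·0.6390/1194) = 0.01390.
Independent samples: SE of the difference = √(SE₁² + SE₂²) = √(0.00017956 + 0.00019321) = 0.01931.
z* for 90% confidence is 1.645, so the margin of error is 1.645 × 0.01931 = 0.03176.
Point estimate p̂₁ − p̂₂ = 0.1270 − 0.3610 = -0.2340.
-0.2340 ± 0.03176 → (-0.266, -0.202).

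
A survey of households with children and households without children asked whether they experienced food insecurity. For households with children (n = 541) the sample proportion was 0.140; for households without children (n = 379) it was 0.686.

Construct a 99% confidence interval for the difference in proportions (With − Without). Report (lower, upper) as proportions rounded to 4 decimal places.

(-0.6184, -0.4736)

The two standard errors are √(0.1400×0.8600/541) = 0.01492 and √(0.6860×0.3140/379) = 0.02384.
Because the samples are independent, SE_diff = √(0.01492² + 0.02384²) = 0.02812.
Using z* = 2.576 for 99%, ME = 2.576 × 0.02812 = 0.07244.
p̂₁ − p̂₂ = -0.5460; interval -0.5460 ± 0.07244 gives (-0.6184, -0.4736).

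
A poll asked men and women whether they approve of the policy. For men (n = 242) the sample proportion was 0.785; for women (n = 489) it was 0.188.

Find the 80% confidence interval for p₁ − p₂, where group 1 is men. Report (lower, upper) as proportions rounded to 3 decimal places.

(0.556, 0.638)

Each SE is √(p̂(1−p̂)/n): √(0.7850·0.2150/242) = 0.02641 and √(0.1880·0.8120/489) = 0.01767.
SE(p̂₁ − p̂₂) = √(SE₁² + SE₂²) = √(0.0006974881 + 0.0003122289) = 0.03178, since the two samples are independent.
At 80% confidence z* = 1.282; margin = 1.282 × 0.03178 = 0.04074.
The difference is 0.7850 − 0.1880 = 0.5970, so the interval is 0.5970 ± 0.04074 = (0.556, 0.638).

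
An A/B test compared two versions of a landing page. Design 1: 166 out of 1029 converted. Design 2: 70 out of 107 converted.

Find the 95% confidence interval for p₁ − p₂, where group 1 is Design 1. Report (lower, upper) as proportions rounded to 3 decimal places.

Sample proportions: 166/1029 = 0.1613, 70/107 = 0.6542.
Each SE is √(p̂(1−p̂)/n): √(0.1613·0.8387/1029) = 0.01147 and √(0.6542·0.3458/107) = 0.04598.
SE(p̂₁ − p̂₂) = √(SE₁² + SE₂²) = √(0.0001315609 + 0.0021141604) = 0.04739, since the two samples are independent.
At 95% confidence z* = 1.960; margin = 1.960 × 0.04739 = 0.09288.
The difference is 0.1613 − 0.6542 = -0.4929, so the interval is -0.4929 ± 0.09288 = (-0.586, -0.400).

(-0.586, -0.400)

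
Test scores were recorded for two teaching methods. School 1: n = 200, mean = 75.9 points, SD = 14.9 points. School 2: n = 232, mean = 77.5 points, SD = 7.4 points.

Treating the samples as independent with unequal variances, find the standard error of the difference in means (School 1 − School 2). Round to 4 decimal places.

Standard errors of each mean: 14.9/√200 = 1.0536 and 7.4/√232 = 0.4858.
SE(x̄₁ − x̄₂) = √(1.0536² + 0.4858²) = 1.1602 for independent samples with unequal variances.

1.1602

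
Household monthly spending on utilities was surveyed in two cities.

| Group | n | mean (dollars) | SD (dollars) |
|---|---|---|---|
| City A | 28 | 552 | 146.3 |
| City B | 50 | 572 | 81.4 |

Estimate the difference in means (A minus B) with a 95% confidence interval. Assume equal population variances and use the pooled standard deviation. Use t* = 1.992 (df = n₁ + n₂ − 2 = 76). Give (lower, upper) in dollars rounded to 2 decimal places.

s_p = √[((n₁−1)s₁² + (n₂−1)s₂²)/(n₁+n₂−2)] = √[(27·146.3² + 49·81.4²)/76] = 108.9768.
SE = 108.9768·√(1/28 + 1/50) = 25.7227.
With t* = 1.992, margin = 1.992 × 25.7227 = 51.2396.
x̄₁ − x̄₂ = 552 − 572 = -20.0000; interval -20.0000 ± 51.2396 = (-71.24, 31.24).

(-71.24, 31.24)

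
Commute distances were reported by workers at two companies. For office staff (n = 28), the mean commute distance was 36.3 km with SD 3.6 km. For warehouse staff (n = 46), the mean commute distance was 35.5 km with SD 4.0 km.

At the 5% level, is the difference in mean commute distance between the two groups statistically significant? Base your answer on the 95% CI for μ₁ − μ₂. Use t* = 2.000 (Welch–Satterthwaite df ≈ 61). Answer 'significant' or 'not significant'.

not significant

Standard errors of each mean: 3.6/√28 = 0.6803 and 4.0/√46 = 0.5898.
SE(x̄₁ − x̄₂) = √(0.6803² + 0.5898²) = 0.9004 for independent samples with unequal variances.
With t* = 2.000, the margin is 2.000 × 0.9004 = 1.8008.
x̄₁ − x̄₂ = 36.3 − 35.5 = 0.8000; the interval is 0.8000 ± 1.8008 = (-1.0008, 2.6008).
The interval (-1.0008, 2.6008) contains 0, so the difference is not significant.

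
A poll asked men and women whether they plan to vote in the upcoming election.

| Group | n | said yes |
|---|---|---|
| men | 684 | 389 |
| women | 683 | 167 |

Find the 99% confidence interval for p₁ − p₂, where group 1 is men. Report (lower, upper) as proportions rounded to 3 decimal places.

(0.260, 0.389)

p̂₁ = 389/684 = 0.5687 and p̂₂ = 167/683 = 0.2445.
SE₁ = √(p̂₁(1−p̂₁)/n₁) = √(0.5687·0.4313/684) = 0.01894; SE₂ = √(0.2445·0.7555/683) = 0.01645.
Independent samples: SE of the difference = √(SE₁² + SE₂²) = √(0.0003587236 + 0.0002706025) = 0.02509.
z* for 99% confidence is 2.576, so the margin of error is 2.576 × 0.02509 = 0.06463.
Point estimate p̂₁ − p̂₂ = 0.5687 − 0.2445 = 0.3242.
0.3242 ± 0.06463 → (0.260, 0.389).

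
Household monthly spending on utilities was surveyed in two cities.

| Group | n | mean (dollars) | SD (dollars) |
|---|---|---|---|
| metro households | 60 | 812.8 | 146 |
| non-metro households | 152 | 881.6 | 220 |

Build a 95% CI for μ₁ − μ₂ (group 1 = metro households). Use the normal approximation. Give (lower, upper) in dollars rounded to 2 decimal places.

(-119.67, -17.93)

Standard errors of each mean: 146/√60 = 18.8485 and 220/√152 = 17.8444.
SE(x̄₁ − x̄₂) = √(18.8485² + 17.8444²) = 25.9555 for independent samples with unequal variances.
With z* = 1.960, the margin is 1.960 × 25.9555 = 50.8728.
x̄₁ − x̄₂ = 812.8 − 881.6 = -68.8000; the interval is -68.8000 ± 50.8728 = (-119.67, -17.93).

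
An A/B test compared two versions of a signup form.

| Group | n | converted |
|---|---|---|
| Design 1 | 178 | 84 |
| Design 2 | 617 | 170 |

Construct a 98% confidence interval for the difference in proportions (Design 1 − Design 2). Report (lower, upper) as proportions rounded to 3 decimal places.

(0.100, 0.293)

First, p̂₁ = 84/178 = 0.4719; p̂₂ = 170/617 = 0.2755.
The two standard errors are √(0.4719×0.5281/178) = 0.03742 and √(0.2755×0.7245/617) = 0.01799.
Because the samples are independent, SE_diff = √(0.03742² + 0.01799²) = 0.04152.
Using z* = 2.326 for 98%, ME = 2.326 × 0.04152 = 0.09658.
p̂₁ − p̂₂ = 0.1964; interval 0.1964 ± 0.09658 gives (0.100, 0.293).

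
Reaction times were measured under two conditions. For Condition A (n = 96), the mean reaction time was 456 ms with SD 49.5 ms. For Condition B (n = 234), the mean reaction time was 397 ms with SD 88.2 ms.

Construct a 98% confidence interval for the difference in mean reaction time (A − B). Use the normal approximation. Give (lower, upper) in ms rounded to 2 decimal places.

SE₁ = s₁/√n₁ = 49.5/√96 = 5.0521; SE₂ = 88.2/√234 = 5.7658.
Independent samples, unequal variances: SE_diff = √(SE₁² + SE₂²) = √(25.52371441 + 33.24444964) = 7.6660.
z* = 2.326, so margin of error = 2.326 × 7.6660 = 17.8311.
Difference in means = 456 − 397 = 59.0000.
59.0000 ± 17.8311 → (41.17, 76.83).

(41.17, 76.83)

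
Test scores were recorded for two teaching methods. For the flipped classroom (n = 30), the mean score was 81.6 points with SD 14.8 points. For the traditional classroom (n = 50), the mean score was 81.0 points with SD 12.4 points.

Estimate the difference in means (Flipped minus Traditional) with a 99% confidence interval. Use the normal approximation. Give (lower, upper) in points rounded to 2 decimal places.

(-7.70, 8.90)

Per-group SEs: s₁/√n₁ = 14.8/√30 = 2.7021, s₂/√n₂ = 12.4/√50 = 1.7536.
Unpooled SE of the difference: √(7.30134441 + 3.07511296) = 3.2213.
Margin of error = z* · SE = 2.576 × 3.2213 = 8.2981.
x̄₁ − x̄₂ = 81.6 − 81.0 = 0.6000.
CI: 0.6000 ± 8.2981 = (-7.70, 8.90).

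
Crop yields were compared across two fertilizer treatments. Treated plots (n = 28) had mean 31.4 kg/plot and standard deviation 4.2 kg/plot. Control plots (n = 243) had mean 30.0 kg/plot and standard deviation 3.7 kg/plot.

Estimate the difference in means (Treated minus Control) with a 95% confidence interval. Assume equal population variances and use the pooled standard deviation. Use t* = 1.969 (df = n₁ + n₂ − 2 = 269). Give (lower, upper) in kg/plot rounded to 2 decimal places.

Pooled variance s_p² = [27·4.2² + 242·3.7²] / (28+243−2) = 14.0865, so s_p = 3.7532.
SE_diff = s_p·√(1/n₁ + 1/n₂) = 3.7532·√(1/28 + 1/243) = 0.7490.
t* = 1.969; margin = 1.969 × 0.7490 = 1.4748.
Difference = 31.4 − 30.0 = 1.4000.
1.4000 ± 1.4748 → (-0.07, 2.87).

(-0.07, 2.87)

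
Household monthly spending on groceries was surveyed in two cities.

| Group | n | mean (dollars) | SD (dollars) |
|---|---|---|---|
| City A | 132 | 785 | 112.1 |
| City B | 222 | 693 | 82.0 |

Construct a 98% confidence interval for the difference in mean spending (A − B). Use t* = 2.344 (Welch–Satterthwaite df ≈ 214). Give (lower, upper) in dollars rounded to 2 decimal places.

Standard errors of each mean: 112.1/√132 = 9.7571 and 82.0/√222 = 5.5035.
SE(x̄₁ − x̄₂) = √(9.7571² + 5.5035²) = 11.2022 for independent samples with unequal variances.
With t* = 2.344, the margin is 2.344 × 11.2022 = 26.2580.
x̄₁ − x̄₂ = 785 − 693 = 92.0000; the interval is 92.0000 ± 26.2580 = (65.74, 118.26).

(65.74, 118.26)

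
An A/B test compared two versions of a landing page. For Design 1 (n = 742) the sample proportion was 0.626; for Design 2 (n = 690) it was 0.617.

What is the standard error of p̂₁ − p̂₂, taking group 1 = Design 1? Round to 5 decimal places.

Each SE is √(p̂(1−p̂)/n): √(0.6260·0.3740/742) = 0.01776 and √(0.6170·0.3830/690) = 0.01851.
SE(p̂₁ − p̂₂) = √(SE₁² + SE₂²) = √(0.0003154176 + 0.0003426201) = 0.02565, since the two samples are independent.

0.02565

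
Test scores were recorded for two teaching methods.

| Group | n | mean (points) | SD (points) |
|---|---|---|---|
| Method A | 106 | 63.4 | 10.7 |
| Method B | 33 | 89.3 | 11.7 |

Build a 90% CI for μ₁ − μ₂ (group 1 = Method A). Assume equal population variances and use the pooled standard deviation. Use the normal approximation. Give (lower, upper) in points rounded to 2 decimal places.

(-29.49, -22.31)

s_p = √[((n₁−1)s₁² + (n₂−1)s₂²)/(n₁+n₂−2)] = √[(105·10.7² + 32·11.7²)/137] = 10.9418.
SE = 10.9418·√(1/106 + 1/33) = 2.1812.
With z* = 1.645, margin = 1.645 × 2.1812 = 3.5881.
x̄₁ − x̄₂ = 63.4 − 89.3 = -25.9000; interval -25.9000 ± 3.5881 = (-29.49, -22.31).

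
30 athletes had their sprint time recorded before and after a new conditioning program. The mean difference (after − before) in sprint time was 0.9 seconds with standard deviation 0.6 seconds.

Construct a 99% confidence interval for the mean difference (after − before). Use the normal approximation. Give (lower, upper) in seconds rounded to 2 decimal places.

(0.62, 1.18)

Paired design: SE = s_d/√n = 0.6/√30 = 0.1095.
z* = 2.576; margin of error = 2.576 × 0.1095 = 0.2821.
0.9 ± 0.2821 → (0.62, 1.18).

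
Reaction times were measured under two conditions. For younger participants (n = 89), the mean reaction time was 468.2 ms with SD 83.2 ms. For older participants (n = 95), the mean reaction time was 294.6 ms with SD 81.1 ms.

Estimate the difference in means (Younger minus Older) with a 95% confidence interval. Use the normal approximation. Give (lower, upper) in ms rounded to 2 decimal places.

(149.84, 197.36)

Standard errors of each mean: 83.2/√89 = 8.8192 and 81.1/√95 = 8.3207.
SE(x̄₁ − x̄₂) = √(8.8192² + 8.3207²) = 12.1249 for independent samples with unequal variances.
With z* = 1.960, the margin is 1.960 × 12.1249 = 23.7648.
x̄₁ − x̄₂ = 468.2 − 294.6 = 173.6000; the interval is 173.6000 ± 23.7648 = (149.84, 197.36).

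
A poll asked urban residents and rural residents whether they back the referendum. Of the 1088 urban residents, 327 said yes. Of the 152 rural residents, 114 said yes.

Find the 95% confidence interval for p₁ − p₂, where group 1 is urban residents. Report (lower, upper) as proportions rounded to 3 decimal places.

p̂₁ = 327/1088 = 0.3006 and p̂₂ = 114/152 = 0.7500.
SE₁ = √(p̂₁(1−p̂₁)/n₁) = √(0.3006·0.6994/1088) = 0.01390; SE₂ = √(0.7500·0.2500/152) = 0.03512.
Independent samples: SE of the difference = √(SE₁² + SE₂²) = √(0.00019321 + 0.0012334144) = 0.03777.
z* for 95% confidence is 1.960, so the margin of error is 1.960 × 0.03777 = 0.07403.
Point estimate p̂₁ − p̂₂ = 0.3006 − 0.7500 = -0.4494.
-0.4494 ± 0.07403 → (-0.523, -0.375).

(-0.523, -0.375)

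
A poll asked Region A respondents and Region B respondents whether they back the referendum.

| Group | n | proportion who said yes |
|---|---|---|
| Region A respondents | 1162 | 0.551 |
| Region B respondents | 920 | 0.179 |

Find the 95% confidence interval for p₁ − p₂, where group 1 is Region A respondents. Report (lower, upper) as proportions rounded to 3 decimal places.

SE₁ = √(p̂₁(1−p̂₁)/n₁) = √(0.5510·0.4490/1162) = 0.01459; SE₂ = √(0.1790·0.8210/920) = 0.01264.
Independent samples: SE of the difference = √(SE₁² + SE₂²) = √(0.0002128681 + 0.0001597696) = 0.01930.
z* for 95% confidence is 1.960, so the margin of error is 1.960 × 0.01930 = 0.03783.
Point estimate p̂₁ − p̂₂ = 0.5510 − 0.1790 = 0.3720.
0.3720 ± 0.03783 → (0.334, 0.410).

(0.334, 0.410)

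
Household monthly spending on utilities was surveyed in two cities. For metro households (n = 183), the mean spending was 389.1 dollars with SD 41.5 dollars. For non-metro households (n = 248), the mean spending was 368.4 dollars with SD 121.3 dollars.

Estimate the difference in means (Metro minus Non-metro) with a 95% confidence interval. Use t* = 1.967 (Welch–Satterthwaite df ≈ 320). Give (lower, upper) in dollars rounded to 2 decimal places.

(4.39, 37.01)

SE₁ = s₁/√n₁ = 41.5/√183 = 3.0678; SE₂ = 121.3/√248 = 7.7026.
Independent samples, unequal variances: SE_diff = √(SE₁² + SE₂²) = √(9.41139684 + 59.33004676) = 8.2910.
t* = 1.967, so margin of error = 1.967 × 8.2910 = 16.3084.
Difference in means = 389.1 − 368.4 = 20.7000.
20.7000 ± 16.3084 → (4.39, 37.01).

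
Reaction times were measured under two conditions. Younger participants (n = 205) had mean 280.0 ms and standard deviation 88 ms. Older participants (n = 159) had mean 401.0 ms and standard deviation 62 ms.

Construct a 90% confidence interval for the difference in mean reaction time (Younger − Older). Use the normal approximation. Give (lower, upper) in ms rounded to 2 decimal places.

(-133.95, -108.05)

SE₁ = s₁/√n₁ = 88/√205 = 6.1462; SE₂ = 62/√159 = 4.9169.
Independent samples, unequal variances: SE_diff = √(SE₁² + SE₂²) = √(37.77577444 + 24.17590561) = 7.8709.
z* = 1.645, so margin of error = 1.645 × 7.8709 = 12.9476.
Difference in means = 280.0 − 401.0 = -121.0000.
-121.0000 ± 12.9476 → (-133.95, -108.05).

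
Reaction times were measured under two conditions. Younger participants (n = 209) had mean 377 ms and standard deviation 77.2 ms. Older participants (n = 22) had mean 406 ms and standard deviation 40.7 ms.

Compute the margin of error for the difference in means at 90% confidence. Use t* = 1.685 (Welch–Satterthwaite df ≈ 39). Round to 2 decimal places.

SE₁ = s₁/√n₁ = 77.2/√209 = 5.3400; SE₂ = 40.7/√22 = 8.6773.
Independent samples, unequal variances: SE_diff = √(SE₁² + SE₂²) = √(28.5156 + 75.29553529) = 10.1888.
t* = 1.685, so margin of error = 1.685 × 10.1888 = 17.1681.

17.17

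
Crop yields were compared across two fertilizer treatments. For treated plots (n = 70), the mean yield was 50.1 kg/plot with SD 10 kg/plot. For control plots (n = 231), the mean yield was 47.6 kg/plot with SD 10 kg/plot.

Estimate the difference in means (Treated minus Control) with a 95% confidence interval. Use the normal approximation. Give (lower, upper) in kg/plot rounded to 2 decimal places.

Per-group SEs: s₁/√n₁ = 10/√70 = 1.1952, s₂/√n₂ = 10/√231 = 0.6580.
Unpooled SE of the difference: √(1.42850304 + 0.432964) = 1.3644.
Margin of error = z* · SE = 1.960 × 1.3644 = 2.6742.
x̄₁ − x̄₂ = 50.1 − 47.6 = 2.5000.
CI: 2.5000 ± 2.6742 = (-0.17, 5.17).

(-0.17, 5.17)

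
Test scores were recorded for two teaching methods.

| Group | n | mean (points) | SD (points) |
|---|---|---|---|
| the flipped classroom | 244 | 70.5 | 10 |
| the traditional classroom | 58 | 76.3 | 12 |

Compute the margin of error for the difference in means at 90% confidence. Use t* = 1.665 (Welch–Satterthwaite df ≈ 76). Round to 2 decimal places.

Standard errors of each mean: 10/√244 = 0.6402 and 12/√58 = 1.5757.
SE(x̄₁ − x̄₂) = √(0.6402² + 1.5757²) = 1.7008 for independent samples with unequal variances.
With t* = 1.665, the margin is 1.665 × 1.7008 = 2.8318.

2.83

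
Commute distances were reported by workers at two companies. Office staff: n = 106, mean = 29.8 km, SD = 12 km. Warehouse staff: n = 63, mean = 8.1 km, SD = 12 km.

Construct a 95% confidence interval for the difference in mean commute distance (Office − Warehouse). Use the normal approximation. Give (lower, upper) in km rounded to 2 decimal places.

(17.96, 25.44)

Standard errors of each mean: 12/√106 = 1.1655 and 12/√63 = 1.5119.
SE(x̄₁ − x̄₂) = √(1.1655² + 1.5119²) = 1.9090 for independent samples with unequal variances.
With z* = 1.960, the margin is 1.960 × 1.9090 = 3.7416.
x̄₁ − x̄₂ = 29.8 − 8.1 = 21.7000; the interval is 21.7000 ± 3.7416 = (17.96, 25.44).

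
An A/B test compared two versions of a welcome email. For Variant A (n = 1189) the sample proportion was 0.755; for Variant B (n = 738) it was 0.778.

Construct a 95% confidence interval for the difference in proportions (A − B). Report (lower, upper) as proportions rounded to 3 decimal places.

(-0.062, 0.016)

Each SE is √(p̂(1−p̂)/n): √(0.7550·0.2450/1189) = 0.01247 and √(0.7780·0.2220/738) = 0.01530.
SE(p̂₁ − p̂₂) = √(SE₁² + SE₂²) = √(0.0001555009 + 0.00023409) = 0.01974, since the two samples are independent.
At 95% confidence z* = 1.960; margin = 1.960 × 0.01974 = 0.03869.
The difference is 0.7550 − 0.7780 = -0.0230, so the interval is -0.0230 ± 0.03869 = (-0.062, 0.016).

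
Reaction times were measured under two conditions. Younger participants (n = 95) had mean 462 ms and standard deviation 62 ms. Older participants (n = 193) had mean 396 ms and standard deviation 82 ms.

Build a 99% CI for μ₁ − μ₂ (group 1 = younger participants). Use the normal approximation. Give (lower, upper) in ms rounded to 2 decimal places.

Per-group SEs: s₁/√n₁ = 62/√95 = 6.3611, s₂/√n₂ = 82/√193 = 5.9025.
Unpooled SE of the difference: √(40.46359321 + 34.83950625) = 8.6777.
Margin of error = z* · SE = 2.576 × 8.6777 = 22.3538.
x̄₁ − x̄₂ = 462 − 396 = 66.0000.
CI: 66.0000 ± 22.3538 = (43.65, 88.35).

(43.65, 88.35)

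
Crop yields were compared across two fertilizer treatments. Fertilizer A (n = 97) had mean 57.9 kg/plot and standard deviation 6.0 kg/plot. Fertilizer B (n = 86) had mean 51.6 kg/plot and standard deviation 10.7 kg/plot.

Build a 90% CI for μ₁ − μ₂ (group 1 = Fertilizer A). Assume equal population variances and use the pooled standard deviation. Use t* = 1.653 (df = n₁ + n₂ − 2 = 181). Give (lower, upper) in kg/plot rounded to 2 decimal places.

(4.21, 8.39)

s_p = √[((n₁−1)s₁² + (n₂−1)s₂²)/(n₁+n₂−2)] = √[(96·6.0² + 85·10.7²)/181] = 8.5358.
SE = 8.5358·√(1/97 + 1/86) = 1.2643.
With t* = 1.653, margin = 1.653 × 1.2643 = 2.0899.
x̄₁ − x̄₂ = 57.9 − 51.6 = 6.3000; interval 6.3000 ± 2.0899 = (4.21, 8.39).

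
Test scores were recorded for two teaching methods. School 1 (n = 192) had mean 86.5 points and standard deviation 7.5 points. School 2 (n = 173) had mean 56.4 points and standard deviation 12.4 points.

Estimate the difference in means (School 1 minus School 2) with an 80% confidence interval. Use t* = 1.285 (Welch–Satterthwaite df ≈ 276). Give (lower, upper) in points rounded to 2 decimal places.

SE₁ = s₁/√n₁ = 7.5/√192 = 0.5413; SE₂ = 12.4/√173 = 0.9428.
Independent samples, unequal variances: SE_diff = √(SE₁² + SE₂²) = √(0.29300569 + 0.88887184) = 1.0871.
t* = 1.285, so margin of error = 1.285 × 1.0871 = 1.3969.
Difference in means = 86.5 − 56.4 = 30.1000.
30.1000 ± 1.3969 → (28.70, 31.50).

(28.70, 31.50)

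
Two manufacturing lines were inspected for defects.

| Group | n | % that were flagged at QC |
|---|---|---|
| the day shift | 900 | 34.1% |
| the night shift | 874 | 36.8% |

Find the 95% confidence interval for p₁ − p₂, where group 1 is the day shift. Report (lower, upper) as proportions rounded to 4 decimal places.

SE₁ = √(p̂₁(1−p̂₁)/n₁) = √(0.3410·0.6590/900) = 0.01580; SE₂ = √(0.3680·0.6320/874) = 0.01631.
Independent samples: SE of the difference = √(SE₁² + SE₂²) = √(0.00024964 + 0.0002660161) = 0.02271.
z* for 95% confidence is 1.960, so the margin of error is 1.960 × 0.02271 = 0.04451.
Point estimate p̂₁ − p̂₂ = 0.3410 − 0.3680 = -0.0270.
-0.0270 ± 0.04451 → (-0.0715, 0.0175).

(-0.0715, 0.0175)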